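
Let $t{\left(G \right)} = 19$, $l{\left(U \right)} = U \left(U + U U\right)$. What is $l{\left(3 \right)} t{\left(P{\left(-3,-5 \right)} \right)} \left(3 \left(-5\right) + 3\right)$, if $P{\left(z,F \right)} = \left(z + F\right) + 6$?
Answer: $-8208$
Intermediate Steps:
$P{\left(z,F \right)} = 6 + F + z$ ($P{\left(z,F \right)} = \left(F + z\right) + 6 = 6 + F + z$)
$l{\left(U \right)} = U \left(U + U^{2}\right)$
$l{\left(3 \right)} t{\left(P{\left(-3,-5 \right)} \right)} \left(3 \left(-5\right) + 3\right) = 3^{2} \left(1 + 3\right) 19 \left(3 \left(-5\right) + 3\right) = 9 \cdot 4 \cdot 19 \left(-15 + 3\right) = 36 \cdot 19 \left(-12\right) = 36 \left(-228\right) = -8208$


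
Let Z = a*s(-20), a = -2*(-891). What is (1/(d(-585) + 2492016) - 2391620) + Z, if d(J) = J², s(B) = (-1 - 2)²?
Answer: -6732971903261/2834241 ≈ -2.3756e+6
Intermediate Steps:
s(B) = 9 (s(B) = (-3)² = 9)
a = 1782
Z = 16038 (Z = 1782*9 = 16038)
(1/(d(-585) + 2492016) - 2391620) + Z = (1/((-585)² + 2492016) - 2391620) + 16038 = (1/(342225 + 2492016) - 2391620) + 16038 = (1/2834241 - 2391620) + 16038 = -6778427460419/2834241 + 16038 = -6732971903261/2834241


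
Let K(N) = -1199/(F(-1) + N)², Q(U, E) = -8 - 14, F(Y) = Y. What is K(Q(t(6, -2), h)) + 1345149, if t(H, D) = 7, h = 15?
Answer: 711582622/529 ≈ 1.3451e+6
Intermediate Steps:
Q(U, E) = -22
K(N) = -1199/(-1 + N)²
K(Q(t(6, -2), h)) + 1345149 = -1199/(-1 - 22)² + 1345149 = -1199/(-23)² + 1345149 = -1199*1/529 + 1345149 = -1199/529 + 1345149 = 711582622/529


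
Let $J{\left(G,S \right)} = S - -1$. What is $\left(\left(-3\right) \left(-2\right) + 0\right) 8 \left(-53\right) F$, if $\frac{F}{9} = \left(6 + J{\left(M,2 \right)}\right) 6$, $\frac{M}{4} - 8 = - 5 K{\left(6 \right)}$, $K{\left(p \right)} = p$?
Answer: $-1236384$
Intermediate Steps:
$M = -88$ ($M = 32 + 4 \left(\left(-5\right) 6\right) = 32 + 4 \left(-30\right) = 32 - 120 = -88$)
$J{\left(G,S \right)} = 1 + S$ ($J{\left(G,S \right)} = S + 1 = 1 + S$)
$F = 486$ ($F = 9 \left(6 + \left(1 + 2\right)\right) 6 = 9 \left(6 + 3\right) 6 = 9 \cdot 9 \cdot 6 = 9 \cdot 54 = 486$)
$\left(\left(-3\right) \left(-2\right) + 0\right) 8 \left(-53\right) F = \left(\left(-3\right) \left(-2\right) + 0\right) 8 \left(-53\right) 486 = \left(6 + 0\right) 8 \left(-53\right) 486 = 6 \cdot 8 \left(-53\right) 486 = 48 \left(-53\right) 486 = \left(-2544\right) 486 = -1236384$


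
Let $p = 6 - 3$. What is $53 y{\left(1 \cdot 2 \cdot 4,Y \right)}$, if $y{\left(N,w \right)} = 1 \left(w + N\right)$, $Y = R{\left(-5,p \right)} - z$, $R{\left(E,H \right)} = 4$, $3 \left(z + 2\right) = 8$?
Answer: $\frac{1802}{3} \approx 600.67$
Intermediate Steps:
$z = \frac{2}{3}$ ($z = -2 + \frac{1}{3} \cdot 8 = -2 + \frac{8}{3} = \frac{2}{3} \approx 0.66667$)
$p = 3$ ($p = 6 - 3 = 3$)
$Y = \frac{10}{3}$ ($Y = 4 - \frac{2}{3} = \frac{10}{3} \approx 3.3333$)
$y{\left(N,w \right)} = N + w$ ($y{\left(N,w \right)} = 1 \left(N + w\right) = N + w$)
$53 y{\left(1 \cdot 2 \cdot 4,Y \right)} = 53 \left(1 \cdot 2 \cdot 4 + \frac{10}{3}\right) = 53 \left(2 \cdot 4 + \frac{10}{3}\right) = 53 \left(8 + \frac{10}{3}\right) = 53 \cdot \frac{34}{3} = \frac{1802}{3}$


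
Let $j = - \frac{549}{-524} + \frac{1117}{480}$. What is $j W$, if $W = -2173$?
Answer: $- \frac{461125811}{62880} \approx -7333.4$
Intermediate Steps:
$j = \frac{212207}{62880}$ ($j = \left(-549\right) \left(- \frac{1}{524}\right) + 1117 \cdot \frac{1}{480} = \frac{549}{524} + \frac{1117}{480} = \frac{212207}{62880} \approx 3.3748$)
$j W = \frac{212207}{62880} \left(-2173\right) = - \frac{461125811}{62880}$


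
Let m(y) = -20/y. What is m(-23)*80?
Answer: 1600/23 ≈ 69.565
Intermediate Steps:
m(-23)*80 = -20/(-23)*80 = -20*(-1/23)*80 = (20/23)*80 = 1600/23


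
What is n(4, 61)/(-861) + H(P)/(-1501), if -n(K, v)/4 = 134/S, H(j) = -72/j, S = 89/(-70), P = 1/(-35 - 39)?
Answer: -66370976/16431447 ≈ -4.0393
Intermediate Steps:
P = -1/74 (P = 1/(-74) = -1/74 ≈ -0.013514)
S = -89/70 (S = 89*(-1/70) = -89/70 ≈ -1.2714)
n(K, v) = 37520/89 (n(K, v) = -536/(-89/70) = -536*(-70)/89 = -4*(-9380/89) = 37520/89)
n(4, 61)/(-861) + H(P)/(-1501) = (37520/89)/(-861) - 72/(-1/74)/(-1501) = (37520/89)*(-1/861) - 72*(-74)*(-1/1501) = -5360/10947 + 5328*(-1/1501) = -5360/10947 - 5328/1501 = -66370976/16431447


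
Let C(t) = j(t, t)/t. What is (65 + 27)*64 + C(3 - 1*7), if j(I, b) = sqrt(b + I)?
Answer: 5888 - I*sqrt(2)/2 ≈ 5888.0 - 0.70711*I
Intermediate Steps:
j(I, b) = sqrt(I + b)
C(t) = sqrt(2)/sqrt(t) (C(t) = sqrt(t + t)/t = sqrt(2*t)/t = (sqrt(2)*sqrt(t))/t = sqrt(2)/sqrt(t))
(65 + 27)*64 + C(3 - 1*7) = (65 + 27)*64 + sqrt(2)/sqrt(3 - 1*7) = 92*64 + sqrt(2)/sqrt(3 - 7) = 5888 + sqrt(2)/sqrt(-4) = 5888 + sqrt(2)*(-I/2) = 5888 - I*sqrt(2)/2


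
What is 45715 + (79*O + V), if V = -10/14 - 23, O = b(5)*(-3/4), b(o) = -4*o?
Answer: 328134/7 ≈ 46876.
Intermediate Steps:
O = 15 (O = (-4*5)*(-3/4) = -(-60)/4 = -20*(-¾) = 15)
V = -166/7 (V = -10*1/14 - 23 = -5/7 - 23 = -166/7 ≈ -23.714)
45715 + (79*O + V) = 45715 + (79*15 - 166/7) = 45715 + (1185 - 166/7) = 45715 + 8129/7 = 328134/7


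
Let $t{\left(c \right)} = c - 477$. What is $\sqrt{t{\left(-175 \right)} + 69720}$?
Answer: $2 \sqrt{17267} \approx 262.81$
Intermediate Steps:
$t{\left(c \right)} = -477 + c$
$\sqrt{t{\left(-175 \right)} + 69720} = \sqrt{\left(-477 - 175\right) + 69720} = \sqrt{-652 + 69720} = \sqrt{69068} = 2 \sqrt{17267}$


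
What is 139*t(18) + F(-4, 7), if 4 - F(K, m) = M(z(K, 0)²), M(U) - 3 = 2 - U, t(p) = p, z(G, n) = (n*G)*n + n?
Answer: 2501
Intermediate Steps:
z(G, n) = n + G*n² (z(G, n) = (G*n)*n + n = G*n² + n = n + G*n²)
M(U) = 5 - U (M(U) = 3 + (2 - U) = 5 - U)
F(K, m) = -1 (F(K, m) = 4 - (5 - (0*(1 + K*0))²) = 4 - (5 - (0*(1 + 0))²) = 4 - (5 - (0*1)²) = 4 - (5 - 1*0²) = 4 - (5 - 1*0) = 4 - (5 + 0) = 4 - 1*5 = 4 - 5 = -1)
139*t(18) + F(-4, 7) = 139*18 - 1 = 2502 - 1 = 2501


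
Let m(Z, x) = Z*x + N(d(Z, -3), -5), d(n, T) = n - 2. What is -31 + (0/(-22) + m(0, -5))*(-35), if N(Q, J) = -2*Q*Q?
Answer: 249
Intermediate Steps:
d(n, T) = -2 + n
N(Q, J) = -2*Q**2
m(Z, x) = -2*(-2 + Z)**2 + Z*x (m(Z, x) = Z*x - 2*(-2 + Z)**2 = -2*(-2 + Z)**2 + Z*x)
-31 + (0/(-22) + m(0, -5))*(-35) = -31 + (0/(-22) + (-2*(-2 + 0)**2 + 0*(-5)))*(-35) = -31 + (0*(-1/22) + (-2*(-2)**2 + 0))*(-35) = -31 + (0 + (-2*4 + 0))*(-35) = -31 + (0 + (-8 + 0))*(-35) = -31 + (0 - 8)*(-35) = -31 - 8*(-35) = -31 + 280 = 249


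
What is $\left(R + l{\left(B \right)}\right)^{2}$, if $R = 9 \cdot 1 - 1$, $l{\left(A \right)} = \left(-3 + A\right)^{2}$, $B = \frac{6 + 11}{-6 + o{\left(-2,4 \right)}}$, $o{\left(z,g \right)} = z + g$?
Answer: $\frac{938961}{256} \approx 3667.8$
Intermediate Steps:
$o{\left(z,g \right)} = g + z$
$B = - \frac{17}{4}$ ($B = \frac{6 + 11}{-6 + \left(4 - 2\right)} = \frac{17}{-6 + 2} = \frac{17}{-4} = 17 \left(- \frac{1}{4}\right) = - \frac{17}{4} \approx -4.25$)
$R = 8$ ($R = 9 - 1 = 8$)
$\left(R + l{\left(B \right)}\right)^{2} = \left(8 + \left(-3 - \frac{17}{4}\right)^{2}\right)^{2} = \left(8 + \left(- \frac{29}{4}\right)^{2}\right)^{2} = \left(8 + \frac{841}{16}\right)^{2} = \left(\frac{969}{16}\right)^{2} = \frac{938961}{256}$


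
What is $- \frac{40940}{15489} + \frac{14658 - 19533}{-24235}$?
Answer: $- \frac{183334405}{75075183} \approx -2.442$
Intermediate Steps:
$- \frac{40940}{15489} + \frac{14658 - 19533}{-24235} = \left(-40940\right) \frac{1}{15489} - - \frac{975}{4847} = - \frac{40940}{15489} + \frac{975}{4847} = - \frac{183334405}{75075183}$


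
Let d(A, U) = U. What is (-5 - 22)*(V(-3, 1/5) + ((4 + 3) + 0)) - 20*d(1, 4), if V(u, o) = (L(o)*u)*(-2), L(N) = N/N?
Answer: -431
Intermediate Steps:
L(N) = 1
V(u, o) = -2*u (V(u, o) = (1*u)*(-2) = u*(-2) = -2*u)
(-5 - 22)*(V(-3, 1/5) + ((4 + 3) + 0)) - 20*d(1, 4) = (-5 - 22)*(-2*(-3) + ((4 + 3) + 0)) - 20*4 = -27*(6 + (7 + 0)) - 80 = -27*(6 + 7) - 80 = -27*13 - 80 = -351 - 80 = -431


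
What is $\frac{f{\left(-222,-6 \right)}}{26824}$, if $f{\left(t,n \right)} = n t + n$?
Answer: $\frac{663}{13412} \approx 0.049433$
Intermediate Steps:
$f{\left(t,n \right)} = n + n t$
$\frac{f{\left(-222,-6 \right)}}{26824} = \frac{\left(-6\right) \left(1 - 222\right)}{26824} = \left(-6\right) \left(-221\right) \frac{1}{26824} = 1326 \cdot \frac{1}{26824} = \frac{663}{13412}$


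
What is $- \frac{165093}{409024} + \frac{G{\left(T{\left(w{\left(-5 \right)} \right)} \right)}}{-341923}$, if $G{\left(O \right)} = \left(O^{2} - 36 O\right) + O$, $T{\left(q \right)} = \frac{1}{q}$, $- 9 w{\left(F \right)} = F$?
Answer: $- \frac{1410616264119}{3496367828800} \approx -0.40345$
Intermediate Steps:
$w{\left(F \right)} = - \frac{F}{9}$
$G{\left(O \right)} = O^{2} - 35 O$
$- \frac{165093}{409024} + \frac{G{\left(T{\left(w{\left(-5 \right)} \right)} \right)}}{-341923} = - \frac{165093}{409024} + \frac{\frac{1}{\left(- \frac{1}{9}\right) \left(-5\right)} \left(-35 + \frac{1}{\left(- \frac{1}{9}\right) \left(-5\right)}\right)}{-341923} = \left(-165093\right) \frac{1}{409024} + \frac{-35 + \frac{1}{\frac{5}{9}}}{\frac{5}{9}} \left(- \frac{1}{341923}\right) = - \frac{165093}{409024} + \frac{9 \left(-35 + \frac{9}{5}\right)}{5} \left(- \frac{1}{341923}\right) = - \frac{165093}{409024} + \frac{9}{5} \left(- \frac{166}{5}\right) \left(- \frac{1}{341923}\right) = - \frac{165093}{409024} - - \frac{1494}{8548075} = - \frac{165093}{409024} + \frac{1494}{8548075} = - \frac{1410616264119}{3496367828800}$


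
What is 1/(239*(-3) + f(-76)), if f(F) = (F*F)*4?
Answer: 1/22387 ≈ 4.4669e-5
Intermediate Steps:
f(F) = 4*F**2 (f(F) = F**2*4 = 4*F**2)
1/(239*(-3) + f(-76)) = 1/(239*(-3) + 4*(-76)**2) = 1/(-717 + 4*5776) = 1/(-717 + 23104) = 1/22387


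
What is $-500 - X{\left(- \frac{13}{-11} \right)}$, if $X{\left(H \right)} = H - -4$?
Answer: $- \frac{5557}{11} \approx -505.18$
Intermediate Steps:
$X{\left(H \right)} = 4 + H$ ($X{\left(H \right)} = H + 4 = 4 + H$)
$-500 - X{\left(- \frac{13}{-11} \right)} = -500 - \left(4 - \frac{13}{-11}\right) = -500 - \left(4 - - \frac{13}{11}\right) = -500 - \left(4 + \frac{13}{11}\right) = -500 - \frac{57}{11} = - \frac{5557}{11}$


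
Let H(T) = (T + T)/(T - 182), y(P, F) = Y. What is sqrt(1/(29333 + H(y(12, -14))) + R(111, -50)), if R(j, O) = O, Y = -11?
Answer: I*sqrt(1602509696704887)/5661291 ≈ 7.0711*I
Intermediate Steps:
y(P, F) = -11
H(T) = 2*T/(-182 + T) (H(T) = (2*T)/(-182 + T) = 2*T/(-182 + T))
sqrt(1/(29333 + H(y(12, -14))) + R(111, -50)) = sqrt(1/(29333 + 2*(-11)/(-182 - 11)) - 50) = sqrt(1/(29333 + 2*(-11)/(-193)) - 50) = sqrt(1/(29333 + 2*(-11)*(-1/193)) - 50) = sqrt(1/(29333 + 22/193) - 50) = sqrt(1/(5661291/193) - 50) = sqrt(193/5661291 - 50) = sqrt(-283064357/5661291) = I*sqrt(1602509696704887)/5661291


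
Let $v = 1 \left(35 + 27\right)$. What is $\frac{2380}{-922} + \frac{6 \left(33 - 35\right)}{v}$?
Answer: $- \frac{39656}{14291} \approx -2.7749$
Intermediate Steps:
$v = 62$ ($v = 1 \cdot 62 = 62$)
$\frac{2380}{-922} + \frac{6 \left(33 - 35\right)}{v} = \frac{2380}{-922} + \frac{6 \left(33 - 35\right)}{62} = 2380 \left(- \frac{1}{922}\right) + 6 \left(-2\right) \frac{1}{62} = - \frac{1190}{461} - \frac{6}{31} = - \frac{39656}{14291}$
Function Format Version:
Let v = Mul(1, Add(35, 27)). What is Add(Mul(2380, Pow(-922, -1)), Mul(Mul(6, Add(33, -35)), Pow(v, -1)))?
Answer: Rational(-39656, 14291) ≈ -2.7749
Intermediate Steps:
v = 62 (v = Mul(1, 62) = 62)
Add(Mul(2380, Pow(-922, -1)), Mul(Mul(6, Add(33, -35)), Pow(v, -1))) = Add(Mul(2380, Pow(-922, -1)), Mul(Mul(6, Add(33, -35)), Pow(62, -1))) = Add(Mul(2380, Rational(-1, 922)), Mul(Mul(6, -2), Rational(1, 62))) = Add(Rational(-1190, 461), Mul(-12, Rational(1, 62))) = Add(Rational(-1190, 461), Rational(-6, 31)) = Rational(-39656, 14291)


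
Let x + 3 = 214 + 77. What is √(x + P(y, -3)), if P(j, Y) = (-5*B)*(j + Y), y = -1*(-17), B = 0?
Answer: 12*√2 ≈ 16.971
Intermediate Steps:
y = 17
x = 288 (x = -3 + (214 + 77) = -3 + 291 = 288)
P(j, Y) = 0 (P(j, Y) = (-5*0)*(j + Y) = 0*(Y + j) = 0)
√(x + P(y, -3)) = √(288 + 0) = √288 = 12*√2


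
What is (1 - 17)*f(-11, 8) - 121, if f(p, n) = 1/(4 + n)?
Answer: -367/3 ≈ -122.33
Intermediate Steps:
(1 - 17)*f(-11, 8) - 121 = (1 - 17)/(4 + 8) - 121 = -16/12 - 121 = -16*1/12 - 121 = -4/3 - 121 = -367/3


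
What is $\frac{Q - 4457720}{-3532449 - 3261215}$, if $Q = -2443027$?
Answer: $\frac{6900747}{6793664} \approx 1.0158$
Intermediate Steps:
$\frac{Q - 4457720}{-3532449 - 3261215} = \frac{-2443027 - 4457720}{-3532449 - 3261215} = - \frac{6900747}{-6793664} = \left(-6900747\right) \left(- \frac{1}{6793664}\right) = \frac{6900747}{6793664}$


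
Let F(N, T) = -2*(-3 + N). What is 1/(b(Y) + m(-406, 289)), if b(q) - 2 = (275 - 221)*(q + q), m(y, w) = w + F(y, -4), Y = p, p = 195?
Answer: 1/22169 ≈ 4.5108e-5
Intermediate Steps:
F(N, T) = 6 - 2*N
Y = 195
m(y, w) = 6 + w - 2*y (m(y, w) = w + (6 - 2*y) = 6 + w - 2*y)
b(q) = 2 + 108*q (b(q) = 2 + (275 - 221)*(q + q) = 2 + 54*(2*q) = 2 + 108*q)
1/(b(Y) + m(-406, 289)) = 1/((2 + 108*195) + (6 + 289 - 2*(-406))) = 1/((2 + 21060) + (6 + 289 + 812)) = 1/(21062 + 1107) = 1/22169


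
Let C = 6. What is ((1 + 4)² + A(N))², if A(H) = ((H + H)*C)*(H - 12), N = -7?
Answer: 2627641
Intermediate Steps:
A(H) = 12*H*(-12 + H) (A(H) = ((H + H)*6)*(H - 12) = ((2*H)*6)*(-12 + H) = (12*H)*(-12 + H) = 12*H*(-12 + H))
((1 + 4)² + A(N))² = ((1 + 4)² + 12*(-7)*(-12 - 7))² = (5² + 12*(-7)*(-19))² = (25 + 1596)² = 1621² = 2627641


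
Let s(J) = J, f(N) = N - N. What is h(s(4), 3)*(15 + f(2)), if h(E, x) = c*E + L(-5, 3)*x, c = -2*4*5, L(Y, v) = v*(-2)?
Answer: -2670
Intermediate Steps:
f(N) = 0
L(Y, v) = -2*v
c = -40 (c = -8*5 = -40)
h(E, x) = -40*E - 6*x (h(E, x) = -40*E + (-2*3)*x = -40*E - 6*x)
h(s(4), 3)*(15 + f(2)) = (-40*4 - 6*3)*(15 + 0) = (-160 - 18)*15 = -178*15 = -2670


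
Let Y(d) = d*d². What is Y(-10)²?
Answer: 1000000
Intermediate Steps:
Y(d) = d³
Y(-10)² = ((-10)³)² = (-1000)² = 1000000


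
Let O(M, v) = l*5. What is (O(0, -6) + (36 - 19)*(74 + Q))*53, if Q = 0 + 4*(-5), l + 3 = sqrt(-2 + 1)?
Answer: 47859 + 265*I ≈ 47859.0 + 265.0*I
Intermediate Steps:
l = -3 + I (l = -3 + sqrt(-2 + 1) = -3 + sqrt(-1) = -3 + I ≈ -3.0 + 1.0*I)
O(M, v) = -15 + 5*I (O(M, v) = (-3 + I)*5 = -15 + 5*I)
Q = -20 (Q = 0 - 20 = -20)
(O(0, -6) + (36 - 19)*(74 + Q))*53 = ((-15 + 5*I) + (36 - 19)*(74 - 20))*53 = ((-15 + 5*I) + 17*54)*53 = ((-15 + 5*I) + 918)*53 = (903 + 5*I)*53 = 47859 + 265*I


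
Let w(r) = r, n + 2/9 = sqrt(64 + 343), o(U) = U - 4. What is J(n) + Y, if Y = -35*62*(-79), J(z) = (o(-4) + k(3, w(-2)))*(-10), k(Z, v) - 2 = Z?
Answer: 171460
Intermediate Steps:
o(U) = -4 + U
n = -2/9 + sqrt(407) (n = -2/9 + sqrt(64 + 343) = -2/9 + sqrt(407) ≈ 19.952)
k(Z, v) = 2 + Z
J(z) = 30 (J(z) = ((-4 - 4) + (2 + 3))*(-10) = (-8 + 5)*(-10) = -3*(-10) = 30)
Y = 171430 (Y = -2170*(-79) = 171430)
J(n) + Y = 30 + 171430 = 171460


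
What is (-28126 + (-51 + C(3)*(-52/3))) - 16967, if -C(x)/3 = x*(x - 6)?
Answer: -45612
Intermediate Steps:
C(x) = -3*x*(-6 + x) (C(x) = -3*x*(x - 6) = -3*x*(-6 + x))
(-28126 + (-51 + C(3)*(-52/3))) - 16967 = (-28126 + (-51 + (3*3*(6 - 1*3))*(-52/3))) - 16967 = (-28126 + (-51 + (3*3*(6 - 3))*(-52*⅓))) - 16967 = (-28126 + (-51 + (3*3*3)*(-52/3))) - 16967 = (-28126 + (-51 + 27*(-52/3))) - 16967 = (-28126 + (-51 - 468)) - 16967 = (-28126 - 519) - 16967 = -28645 - 16967 = -45612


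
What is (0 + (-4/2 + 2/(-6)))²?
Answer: 49/9 ≈ 5.4444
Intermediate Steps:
(0 + (-4/2 + 2/(-6)))² = (0 + (-4*½ + 2*(-⅙)))² = (0 + (-2 - ⅓))² = (0 - 7/3)² = (-7/3)² = 49/9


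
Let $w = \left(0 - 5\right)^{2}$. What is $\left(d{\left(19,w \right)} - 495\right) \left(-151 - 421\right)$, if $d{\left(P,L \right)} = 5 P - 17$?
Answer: $238524$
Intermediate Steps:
$w = 25$ ($w = \left(-5\right)^{2} = 25$)
$d{\left(P,L \right)} = -17 + 5 P$
$\left(d{\left(19,w \right)} - 495\right) \left(-151 - 421\right) = \left(\left(-17 + 5 \cdot 19\right) - 495\right) \left(-151 - 421\right) = \left(\left(-17 + 95\right) - 495\right) \left(-572\right) = \left(78 - 495\right) \left(-572\right) = \left(-417\right) \left(-572\right) = 238524$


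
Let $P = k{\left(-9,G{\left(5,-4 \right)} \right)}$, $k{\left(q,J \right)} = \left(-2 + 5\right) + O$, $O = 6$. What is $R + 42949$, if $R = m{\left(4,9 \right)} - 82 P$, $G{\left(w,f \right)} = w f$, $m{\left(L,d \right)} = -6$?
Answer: $42205$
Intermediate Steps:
$G{\left(w,f \right)} = f w$
$k{\left(q,J \right)} = 9$ ($k{\left(q,J \right)} = \left(-2 + 5\right) + 6 = 3 + 6 = 9$)
$P = 9$
$R = -744$ ($R = -6 - 738 = -744$)
$R + 42949 = -744 + 42949 = 42205$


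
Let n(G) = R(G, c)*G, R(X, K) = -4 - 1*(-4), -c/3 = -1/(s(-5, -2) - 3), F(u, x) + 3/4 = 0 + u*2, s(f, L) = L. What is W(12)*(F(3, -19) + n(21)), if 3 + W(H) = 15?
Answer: 63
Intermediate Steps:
F(u, x) = -3/4 + 2*u (F(u, x) = -3/4 + (0 + u*2) = -3/4 + (0 + 2*u) = -3/4 + 2*u)
c = -3/5 (c = -(-3)/(-2 - 3) = -(-3)/(-5) = -(-3)*(-1)/5 = -3*1/5 = -3/5 ≈ -0.60000)
R(X, K) = 0 (R(X, K) = -4 + 4 = 0)
W(H) = 12 (W(H) = -3 + 15 = 12)
n(G) = 0 (n(G) = 0*G = 0)
W(12)*(F(3, -19) + n(21)) = 12*((-3/4 + 2*3) + 0) = 12*((-3/4 + 6) + 0) = 12*(21/4 + 0) = 12*(21/4) = 63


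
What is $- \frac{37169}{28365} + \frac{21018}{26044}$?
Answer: $- \frac{5997643}{11915130} \approx -0.50336$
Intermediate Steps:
$- \frac{37169}{28365} + \frac{21018}{26044} = \left(-37169\right) \frac{1}{28365} + 21018 \cdot \frac{1}{26044} = - \frac{1199}{915} + \frac{10509}{13022} = - \frac{5997643}{11915130}$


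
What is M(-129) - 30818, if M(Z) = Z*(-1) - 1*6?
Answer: -30695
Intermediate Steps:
M(Z) = -6 - Z (M(Z) = -Z - 6 = -6 - Z)
M(-129) - 30818 = (-6 - 1*(-129)) - 30818 = (-6 + 129) - 30818 = 123 - 30818 = -30695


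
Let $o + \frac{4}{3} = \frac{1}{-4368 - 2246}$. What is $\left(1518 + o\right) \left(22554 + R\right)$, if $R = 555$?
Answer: $\frac{231811747991}{6614} \approx 3.5049 \cdot 10^{7}$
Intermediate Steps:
$o = - \frac{26459}{19842}$ ($o = - \frac{4}{3} + \frac{1}{-4368 - 2246} = - \frac{4}{3} + \frac{1}{-6614} = - \frac{4}{3} - \frac{1}{6614} = - \frac{26459}{19842} \approx -1.3335$)
$\left(1518 + o\right) \left(22554 + R\right) = \left(1518 - \frac{26459}{19842}\right) \left(22554 + 555\right) = \frac{30093697}{19842} \cdot 23109 = \frac{231811747991}{6614}$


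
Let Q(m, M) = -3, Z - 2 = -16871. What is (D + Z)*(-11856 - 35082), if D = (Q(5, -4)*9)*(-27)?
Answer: 757579320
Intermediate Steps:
Z = -16869 (Z = 2 - 16871 = -16869)
D = 729 (D = -3*9*(-27) = -27*(-27) = 729)
(D + Z)*(-11856 - 35082) = (729 - 16869)*(-11856 - 35082) = -16140*(-46938) = 757579320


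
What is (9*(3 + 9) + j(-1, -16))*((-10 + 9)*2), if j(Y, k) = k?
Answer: -184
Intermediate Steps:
(9*(3 + 9) + j(-1, -16))*((-10 + 9)*2) = (9*(3 + 9) - 16)*((-10 + 9)*2) = (9*12 - 16)*(-1*2) = (108 - 16)*(-2) = 92*(-2) = -184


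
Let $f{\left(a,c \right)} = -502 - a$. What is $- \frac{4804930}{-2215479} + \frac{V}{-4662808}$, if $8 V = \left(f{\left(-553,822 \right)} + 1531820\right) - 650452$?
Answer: $\frac{177282963062819}{82642825640256} \approx 2.1452$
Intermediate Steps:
$V = \frac{881419}{8}$ ($V = \frac{\left(\left(-502 - -553\right) + 1531820\right) - 650452}{8} = \frac{\left(\left(-502 + 553\right) + 1531820\right) - 650452}{8} = \frac{\left(51 + 1531820\right) - 650452}{8} = \frac{1531871 - 650452}{8} = \frac{1}{8} \cdot 881419 = \frac{881419}{8} \approx 1.1018 \cdot 10^{5}$)
$- \frac{4804930}{-2215479} + \frac{V}{-4662808} = - \frac{4804930}{-2215479} + \frac{881419}{8 \left(-4662808\right)} = \left(-4804930\right) \left(- \frac{1}{2215479}\right) + \frac{881419}{8} \left(- \frac{1}{4662808}\right) = \frac{4804930}{2215479} - \frac{881419}{37302464} = \frac{177282963062819}{82642825640256}$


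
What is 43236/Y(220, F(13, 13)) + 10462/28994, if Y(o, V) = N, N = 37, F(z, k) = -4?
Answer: 626985839/536389 ≈ 1168.9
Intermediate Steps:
Y(o, V) = 37
43236/Y(220, F(13, 13)) + 10462/28994 = 43236/37 + 10462/28994 = 43236*(1/37) + 10462*(1/28994) = 43236/37 + 5231/14497 = 626985839/536389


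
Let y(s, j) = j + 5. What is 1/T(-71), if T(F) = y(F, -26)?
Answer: -1/21 ≈ -0.047619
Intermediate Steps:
y(s, j) = 5 + j
T(F) = -21 (T(F) = 5 - 26 = -21)
1/T(-71) = 1/(-21) = -1/21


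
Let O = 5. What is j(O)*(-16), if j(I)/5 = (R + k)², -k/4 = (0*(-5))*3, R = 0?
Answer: 0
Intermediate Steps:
k = 0 (k = -4*0*(-5)*3 = -0*3 = -4*0 = 0)
j(I) = 0 (j(I) = 5*(0 + 0)² = 5*0² = 5*0 = 0)
j(O)*(-16) = 0*(-16) = 0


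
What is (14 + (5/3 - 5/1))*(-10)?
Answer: -320/3 ≈ -106.67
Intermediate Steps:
(14 + (5/3 - 5/1))*(-10) = (14 + (5*(⅓) - 5*1))*(-10) = (14 + (5/3 - 5))*(-10) = (14 - 10/3)*(-10) = (32/3)*(-10) = -320/3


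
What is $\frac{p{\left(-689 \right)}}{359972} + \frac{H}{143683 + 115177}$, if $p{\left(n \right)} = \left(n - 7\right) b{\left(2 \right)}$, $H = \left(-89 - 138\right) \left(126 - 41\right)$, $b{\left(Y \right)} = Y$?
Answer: $- \frac{365299643}{4659117596} \approx -0.078405$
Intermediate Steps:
$H = -19295$ ($H = \left(-227\right) 85 = -19295$)
$p{\left(n \right)} = -14 + 2 n$ ($p{\left(n \right)} = \left(n - 7\right) 2 = \left(-7 + n\right) 2 = -14 + 2 n$)
$\frac{p{\left(-689 \right)}}{359972} + \frac{H}{143683 + 115177} = \frac{-14 + 2 \left(-689\right)}{359972} - \frac{19295}{143683 + 115177} = \left(-14 - 1378\right) \frac{1}{359972} - \frac{19295}{258860} = \left(-1392\right) \frac{1}{359972} - \frac{3859}{51772} = - \frac{348}{89993} - \frac{3859}{51772} = - \frac{365299643}{4659117596}$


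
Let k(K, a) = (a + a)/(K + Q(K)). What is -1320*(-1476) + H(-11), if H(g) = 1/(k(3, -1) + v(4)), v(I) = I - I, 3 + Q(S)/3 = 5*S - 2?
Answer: 3896607/2 ≈ 1.9483e+6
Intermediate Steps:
Q(S) = -15 + 15*S (Q(S) = -9 + 3*(5*S - 2) = -9 + 3*(-2 + 5*S) = -9 + (-6 + 15*S) = -15 + 15*S)
k(K, a) = 2*a/(-15 + 16*K) (k(K, a) = (a + a)/(K + (-15 + 15*K)) = (2*a)/(-15 + 16*K) = 2*a/(-15 + 16*K))
v(I) = 0
H(g) = -33/2 (H(g) = 1/(2*(-1)/(-15 + 16*3) + 0) = 1/(2*(-1)/(-15 + 48) + 0) = 1/(2*(-1)/33 + 0) = 1/(2*(-1)*(1/33) + 0) = 1/(-2/33 + 0) = 1/(-2/33) = -33/2)
-1320*(-1476) + H(-11) = -1320*(-1476) - 33/2 = 1948320 - 33/2 = 3896607/2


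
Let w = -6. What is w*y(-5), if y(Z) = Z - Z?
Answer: 0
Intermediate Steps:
y(Z) = 0
w*y(-5) = -6*0 = 0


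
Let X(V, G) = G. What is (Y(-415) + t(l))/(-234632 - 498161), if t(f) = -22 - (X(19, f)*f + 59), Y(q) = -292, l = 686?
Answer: 470969/732793 ≈ 0.64270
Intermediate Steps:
t(f) = -81 - f² (t(f) = -22 - (f*f + 59) = -22 - (f² + 59) = -22 - (59 + f²) = -22 + (-59 - f²) = -81 - f²)
(Y(-415) + t(l))/(-234632 - 498161) = (-292 + (-81 - 1*686²))/(-234632 - 498161) = (-292 + (-81 - 1*470596))/(-732793) = (-292 + (-81 - 470596))*(-1/732793) = (-292 - 470677)*(-1/732793) = -470969*(-1/732793) = 470969/732793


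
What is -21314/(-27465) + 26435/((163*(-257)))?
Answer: 166827499/1150536315 ≈ 0.14500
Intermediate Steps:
-21314/(-27465) + 26435/((163*(-257))) = -21314*(-1/27465) + 26435/(-41891) = 21314/27465 + 26435*(-1/41891) = 21314/27465 - 26435/41891 = 166827499/1150536315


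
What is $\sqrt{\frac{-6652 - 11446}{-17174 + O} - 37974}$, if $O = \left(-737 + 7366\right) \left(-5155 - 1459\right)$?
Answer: $\frac{i \sqrt{18263791194580207590}}{21930690} \approx 194.87 i$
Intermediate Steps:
$O = -43844206$ ($O = 6629 \left(-6614\right) = -43844206$)
$\sqrt{\frac{-6652 - 11446}{-17174 + O} - 37974} = \sqrt{\frac{-6652 - 11446}{-17174 - 43844206} - 37974} = \sqrt{- \frac{18098}{-43861380} - 37974} = \sqrt{\left(-18098\right) \left(- \frac{1}{43861380}\right) - 37974} = \sqrt{\frac{9049}{21930690} - 37974} = \sqrt{- \frac{832796013011}{21930690}} = \frac{i \sqrt{18263791194580207590}}{21930690}$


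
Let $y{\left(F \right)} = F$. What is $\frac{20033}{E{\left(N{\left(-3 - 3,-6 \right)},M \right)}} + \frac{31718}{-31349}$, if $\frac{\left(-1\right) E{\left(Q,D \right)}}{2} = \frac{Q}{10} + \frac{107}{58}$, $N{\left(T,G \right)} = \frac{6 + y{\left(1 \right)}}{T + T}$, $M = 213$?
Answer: $- \frac{1092942450386}{194896733} \approx -5607.8$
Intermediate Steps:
$N{\left(T,G \right)} = \frac{7}{2 T}$ ($N{\left(T,G \right)} = \frac{6 + 1}{T + T} = \frac{7}{2 T}$)
$E{\left(Q,D \right)} = - \frac{107}{29} - \frac{Q}{5}$ ($E{\left(Q,D \right)} = - 2 \left(\frac{Q}{10} + \frac{107}{58}\right) = - 2 \left(\frac{107}{58} + \frac{Q}{10}\right) = - \frac{107}{29} - \frac{Q}{5}$)
$\frac{20033}{E{\left(N{\left(-3 - 3,-6 \right)},M \right)}} + \frac{31718}{-31349} = \frac{20033}{- \frac{107}{29} - \frac{\frac{7}{2} \frac{1}{-3 - 3}}{5}} + \frac{31718}{-31349} = \frac{20033}{- \frac{107}{29} - \frac{\frac{7}{2} \frac{1}{-3 - 3}}{5}} + 31718 \left(- \frac{1}{31349}\right) = \frac{20033}{- \frac{107}{29} - \frac{\frac{7}{2} \frac{1}{-6}}{5}} - \frac{31718}{31349} = \frac{20033}{- \frac{107}{29} - \frac{\frac{7}{2} \left(- \frac{1}{6}\right)}{5}} - \frac{31718}{31349} = \frac{20033}{- \frac{107}{29} - - \frac{7}{60}} - \frac{31718}{31349} = \frac{20033}{- \frac{107}{29} + \frac{7}{60}} - \frac{31718}{31349} = \frac{20033}{- \frac{6217}{1740}} - \frac{31718}{31349} = 20033 \left(- \frac{1740}{6217}\right) - \frac{31718}{31349} = - \frac{34857420}{6217} - \frac{31718}{31349} = - \frac{1092942450386}{194896733}$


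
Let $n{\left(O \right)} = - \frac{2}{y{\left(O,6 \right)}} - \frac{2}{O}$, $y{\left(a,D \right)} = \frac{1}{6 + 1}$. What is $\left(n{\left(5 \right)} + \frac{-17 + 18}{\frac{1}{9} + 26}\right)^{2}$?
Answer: $\frac{455625}{2209} \approx 206.26$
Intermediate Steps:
$y{\left(a,D \right)} = \frac{1}{7}$
$n{\left(O \right)} = -14 - \frac{2}{O}$ ($n{\left(O \right)} = - 2 \frac{1}{\frac{1}{7}} - \frac{2}{O} = \left(-2\right) 7 - \frac{2}{O} = -14 - \frac{2}{O}$)
$\left(n{\left(5 \right)} + \frac{-17 + 18}{\frac{1}{9} + 26}\right)^{2} = \left(\left(-14 - \frac{2}{5}\right) + \frac{-17 + 18}{\frac{1}{9} + 26}\right)^{2} = \left(\left(-14 - \frac{2}{5}\right) + 1 \frac{1}{\frac{1}{9} + 26}\right)^{2} = \left(\left(-14 - \frac{2}{5}\right) + 1 \frac{1}{\frac{235}{9}}\right)^{2} = \left(- \frac{72}{5} + 1 \cdot \frac{9}{235}\right)^{2} = \left(- \frac{72}{5} + \frac{9}{235}\right)^{2} = \left(- \frac{675}{47}\right)^{2} = \frac{455625}{2209}$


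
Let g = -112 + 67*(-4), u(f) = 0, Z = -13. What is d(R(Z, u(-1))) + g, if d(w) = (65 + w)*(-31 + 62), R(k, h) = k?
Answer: 1232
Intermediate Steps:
d(w) = 2015 + 31*w (d(w) = (65 + w)*31 = 2015 + 31*w)
g = -380 (g = -112 - 268 = -380)
d(R(Z, u(-1))) + g = (2015 + 31*(-13)) - 380 = (2015 - 403) - 380 = 1612 - 380 = 1232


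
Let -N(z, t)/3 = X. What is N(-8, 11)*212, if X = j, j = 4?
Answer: -2544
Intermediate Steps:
X = 4
N(z, t) = -12 (N(z, t) = -3*4 = -12)
N(-8, 11)*212 = -12*212 = -2544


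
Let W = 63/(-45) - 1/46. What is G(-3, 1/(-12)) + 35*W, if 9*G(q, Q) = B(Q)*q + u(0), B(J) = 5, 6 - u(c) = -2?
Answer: -20923/414 ≈ -50.539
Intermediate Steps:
u(c) = 8 (u(c) = 6 - 1*(-2) = 6 + 2 = 8)
W = -327/230 (W = 63*(-1/45) - 1*1/46 = -7/5 - 1/46 = -327/230 ≈ -1.4217)
G(q, Q) = 8/9 + 5*q/9 (G(q, Q) = (5*q + 8)/9 = (8 + 5*q)/9 = 8/9 + 5*q/9)
G(-3, 1/(-12)) + 35*W = (8/9 + (5/9)*(-3)) + 35*(-327/230) = (8/9 - 5/3) - 2289/46 = -7/9 - 2289/46 = -20923/414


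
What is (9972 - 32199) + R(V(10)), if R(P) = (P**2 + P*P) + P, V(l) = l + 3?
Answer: -21876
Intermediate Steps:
V(l) = 3 + l
R(P) = P + 2*P**2 (R(P) = (P**2 + P**2) + P = 2*P**2 + P = P + 2*P**2)
(9972 - 32199) + R(V(10)) = (9972 - 32199) + (3 + 10)*(1 + 2*(3 + 10)) = -22227 + 13*(1 + 2*13) = -22227 + 13*(1 + 26) = -22227 + 13*27 = -22227 + 351 = -21876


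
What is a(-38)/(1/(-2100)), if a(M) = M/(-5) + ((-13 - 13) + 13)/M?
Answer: -316890/19 ≈ -16678.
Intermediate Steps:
a(M) = -13/M - M/5 (a(M) = M*(-⅕) + (-26 + 13)/M = -M/5 - 13/M = -13/M - M/5)
a(-38)/(1/(-2100)) = (-13/(-38) - ⅕*(-38))/(1/(-2100)) = (-13*(-1/38) + 38/5)/(-1/2100) = (13/38 + 38/5)*(-2100) = (1509/190)*(-2100) = -316890/19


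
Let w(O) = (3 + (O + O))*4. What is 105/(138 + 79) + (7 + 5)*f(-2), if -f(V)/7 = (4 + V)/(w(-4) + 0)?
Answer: 1377/155 ≈ 8.8839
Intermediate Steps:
w(O) = 12 + 8*O (w(O) = (3 + 2*O)*4 = 12 + 8*O)
f(V) = 7/5 + 7*V/20 (f(V) = -7*(4 + V)/((12 + 8*(-4)) + 0) = -7*(4 + V)/((12 - 32) + 0) = -7*(4 + V)/(-20 + 0) = -7*(4 + V)/(-20) = -7*(4 + V)*(-1)/20 = -7*(-⅕ - V/20) = 7/5 + 7*V/20)
105/(138 + 79) + (7 + 5)*f(-2) = 105/(138 + 79) + (7 + 5)*(7/5 + (7/20)*(-2)) = 105/217 + 12*(7/5 - 7/10) = (1/217)*105 + 12*(7/10) = 15/31 + 42/5 = 1377/155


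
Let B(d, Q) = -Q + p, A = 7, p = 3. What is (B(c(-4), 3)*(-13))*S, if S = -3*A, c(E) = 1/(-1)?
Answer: 0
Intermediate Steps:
c(E) = -1
B(d, Q) = 3 - Q (B(d, Q) = -Q + 3 = 3 - Q)
S = -21 (S = -3*7 = -21)
(B(c(-4), 3)*(-13))*S = ((3 - 1*3)*(-13))*(-21) = ((3 - 3)*(-13))*(-21) = (0*(-13))*(-21) = 0*(-21) = 0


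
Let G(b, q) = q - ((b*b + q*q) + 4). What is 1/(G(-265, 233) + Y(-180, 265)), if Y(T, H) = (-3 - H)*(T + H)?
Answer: -1/147065 ≈ -6.7997e-6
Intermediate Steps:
Y(T, H) = (-3 - H)*(H + T)
G(b, q) = -4 + q - b² - q² (G(b, q) = q - ((b² + q²) + 4) = q - (4 + b² + q²) = q + (-4 - b² - q²) = -4 + q - b² - q²)
1/(G(-265, 233) + Y(-180, 265)) = 1/((-4 + 233 - 1*(-265)² - 1*233²) + (-1*265² - 3*265 - 3*(-180) - 1*265*(-180))) = 1/((-4 + 233 - 1*70225 - 1*54289) + (-1*70225 - 795 + 540 + 47700)) = 1/((-4 + 233 - 70225 - 54289) + (-70225 - 795 + 540 + 47700)) = 1/(-124285 - 22780) = 1/(-147065) = -1/147065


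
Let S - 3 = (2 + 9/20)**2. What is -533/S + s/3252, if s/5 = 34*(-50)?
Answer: -13921825/225201 ≈ -61.820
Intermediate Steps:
S = 3601/400 (S = 3 + (2 + 9/20)**2 = 3 + (49/20)**2 = 3 + 2401/400 = 3601/400 ≈ 9.0025)
s = -8500 (s = 5*(34*(-50)) = 5*(-1700) = -8500)
-533/S + s/3252 = -533/3601/400 - 8500/3252 = -533*400/3601 - 8500*1/3252 = -16400/277 - 2125/813 = -13921825/225201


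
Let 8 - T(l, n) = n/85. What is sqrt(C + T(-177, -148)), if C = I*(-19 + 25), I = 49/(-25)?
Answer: I*sqrt(14586)/85 ≈ 1.4209*I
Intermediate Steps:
T(l, n) = 8 - n/85
I = -49/25 (I = 49*(-1/25) = -49/25 ≈ -1.9600)
C = -294/25 (C = -49*(-19 + 25)/25 = -49/25*6 = -294/25 ≈ -11.760)
sqrt(C + T(-177, -148)) = sqrt(-294/25 + (8 - 1/85*(-148))) = sqrt(-294/25 + (8 + 148/85)) = sqrt(-294/25 + 828/85) = sqrt(-858/425) = I*sqrt(14586)/85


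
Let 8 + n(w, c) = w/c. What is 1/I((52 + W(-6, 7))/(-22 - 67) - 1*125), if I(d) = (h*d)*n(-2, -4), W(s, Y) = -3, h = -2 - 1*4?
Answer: -89/502830 ≈ -0.00017700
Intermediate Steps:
h = -6 (h = -2 - 4 = -6)
n(w, c) = -8 + w/c
I(d) = 45*d (I(d) = (-6*d)*(-8 - 2/(-4)) = (-6*d)*(-8 - 2*(-¼)) = (-6*d)*(-8 + ½) = -6*d*(-15/2) = 45*d)
1/I((52 + W(-6, 7))/(-22 - 67) - 1*125) = 1/(45*((52 - 3)/(-22 - 67) - 1*125)) = 1/(45*(49/(-89) - 125)) = 1/(45*(49*(-1/89) - 125)) = 1/(45*(-49/89 - 125)) = 1/(45*(-11174/89)) = 1/(-502830/89) = -89/502830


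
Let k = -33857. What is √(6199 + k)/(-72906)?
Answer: -I*√27658/72906 ≈ -0.0022811*I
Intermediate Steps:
√(6199 + k)/(-72906) = √(6199 - 33857)/(-72906) = √(-27658)*(-1/72906) = (I*√27658)*(-1/72906) = -I*√27658/72906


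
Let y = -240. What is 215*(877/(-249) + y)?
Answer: -13036955/249 ≈ -52357.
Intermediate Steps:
215*(877/(-249) + y) = 215*(877/(-249) - 240) = 215*(877*(-1/249) - 240) = 215*(-877/249 - 240) = 215*(-60637/249) = -13036955/249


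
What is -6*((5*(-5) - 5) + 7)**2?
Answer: -3174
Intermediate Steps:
-6*((5*(-5) - 5) + 7)**2 = -6*((-25 - 5) + 7)**2 = -6*(-30 + 7)**2 = -6*(-23)**2 = -6*529 = -3174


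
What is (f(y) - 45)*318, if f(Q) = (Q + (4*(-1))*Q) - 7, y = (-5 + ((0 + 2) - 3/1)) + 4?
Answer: -14628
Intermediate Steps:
y = -2 (y = (-5 + (2 - 3*1)) + 4 = (-5 + (2 - 3)) + 4 = (-5 - 1) + 4 = -6 + 4 = -2)
f(Q) = -7 - 3*Q (f(Q) = (Q - 4*Q) - 7 = -3*Q - 7 = -7 - 3*Q)
(f(y) - 45)*318 = ((-7 - 3*(-2)) - 45)*318 = ((-7 + 6) - 45)*318 = (-1 - 45)*318 = -46*318 = -14628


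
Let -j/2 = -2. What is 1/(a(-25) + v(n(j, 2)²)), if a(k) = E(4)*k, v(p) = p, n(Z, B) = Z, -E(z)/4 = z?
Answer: 1/416 ≈ 0.0024038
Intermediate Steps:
j = 4 (j = -2*(-2) = 4)
E(z) = -4*z
a(k) = -16*k (a(k) = (-4*4)*k = -16*k)
1/(a(-25) + v(n(j, 2)²)) = 1/(-16*(-25) + 4²) = 1/(400 + 16) = 1/416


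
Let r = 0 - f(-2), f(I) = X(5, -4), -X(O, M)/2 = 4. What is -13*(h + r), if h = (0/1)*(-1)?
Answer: -104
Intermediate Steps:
X(O, M) = -8 (X(O, M) = -2*4 = -8)
f(I) = -8
r = 8 (r = 0 - 1*(-8) = 0 + 8 = 8)
h = 0 (h = (0*1)*(-1) = 0*(-1) = 0)
-13*(h + r) = -13*(0 + 8) = -13*8 = -104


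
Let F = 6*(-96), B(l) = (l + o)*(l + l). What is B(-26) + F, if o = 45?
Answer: -1564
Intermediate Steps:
B(l) = 2*l*(45 + l) (B(l) = (l + 45)*(l + l) = (45 + l)*(2*l) = 2*l*(45 + l))
F = -576
B(-26) + F = 2*(-26)*(45 - 26) - 576 = 2*(-26)*19 - 576 = -988 - 576 = -1564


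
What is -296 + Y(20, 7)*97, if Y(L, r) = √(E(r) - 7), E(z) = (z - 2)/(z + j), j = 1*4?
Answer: -296 + 582*I*√22/11 ≈ -296.0 + 248.17*I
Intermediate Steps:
j = 4
E(z) = (-2 + z)/(4 + z) (E(z) = (z - 2)/(z + 4) = (-2 + z)/(4 + z))
Y(L, r) = √(-7 + (-2 + r)/(4 + r)) (Y(L, r) = √((-2 + r)/(4 + r) - 7) = √(-7 + (-2 + r)/(4 + r)))
-296 + Y(20, 7)*97 = -296 + (√6*√((-5 - 1*7)/(4 + 7)))*97 = -296 + (√6*√((-5 - 7)/11))*97 = -296 + (√6*√((1/11)*(-12)))*97 = -296 + (√6*√(-12/11))*97 = -296 + (√6*(2*I*√33/11))*97 = -296 + (6*I*√22/11)*97 = -296 + 582*I*√22/11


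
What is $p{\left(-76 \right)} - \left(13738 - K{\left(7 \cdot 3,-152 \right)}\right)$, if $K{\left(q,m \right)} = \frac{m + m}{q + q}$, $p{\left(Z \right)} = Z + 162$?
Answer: $- \frac{286844}{21} \approx -13659.0$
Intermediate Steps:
$p{\left(Z \right)} = 162 + Z$
$K{\left(q,m \right)} = \frac{m}{q}$ ($K{\left(q,m \right)} = \frac{2 m}{2 q} = 2 m \frac{1}{2 q} = \frac{m}{q}$)
$p{\left(-76 \right)} - \left(13738 - K{\left(7 \cdot 3,-152 \right)}\right) = \left(162 - 76\right) - \left(13738 - - \frac{152}{7 \cdot 3}\right) = 86 - \left(13738 - - \frac{152}{21}\right) = 86 - \left(13738 + \frac{152}{21}\right) = 86 - \frac{288650}{21} = - \frac{286844}{21}$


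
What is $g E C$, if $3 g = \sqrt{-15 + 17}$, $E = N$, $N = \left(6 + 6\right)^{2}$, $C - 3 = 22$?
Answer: $1200 \sqrt{2} \approx 1697.1$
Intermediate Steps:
$C = 25$ ($C = 3 + 22 = 25$)
$N = 144$ ($N = 12^{2} = 144$)
$E = 144$
$g = \frac{\sqrt{2}}{3}$ ($g = \frac{\sqrt{-15 + 17}}{3} = \frac{\sqrt{2}}{3} \approx 0.4714$)
$g E C = \frac{\sqrt{2}}{3} \cdot 144 \cdot 25 = 48 \sqrt{2} \cdot 25 = 1200 \sqrt{2}$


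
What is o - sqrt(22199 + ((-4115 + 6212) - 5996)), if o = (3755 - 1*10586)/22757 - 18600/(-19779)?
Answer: 96056617/150036901 - 10*sqrt(183) ≈ -134.64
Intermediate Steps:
o = 96056617/150036901 (o = (3755 - 10586)*(1/22757) - 18600*(-1/19779) = -6831*1/22757 + 6200/6593 = -6831/22757 + 6200/6593 = 96056617/150036901 ≈ 0.64022)
o - sqrt(22199 + ((-4115 + 6212) - 5996)) = 96056617/150036901 - sqrt(22199 + ((-4115 + 6212) - 5996)) = 96056617/150036901 - sqrt(22199 + (2097 - 5996)) = 96056617/150036901 - sqrt(22199 - 3899) = 96056617/150036901 - sqrt(18300) = 96056617/150036901 - 10*sqrt(183)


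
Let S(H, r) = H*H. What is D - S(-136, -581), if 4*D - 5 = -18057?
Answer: -23009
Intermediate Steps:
D = -4513 (D = 5/4 + (1/4)*(-18057) = 5/4 - 18057/4 = -4513)
S(H, r) = H**2
D - S(-136, -581) = -4513 - 1*(-136)**2 = -4513 - 1*18496 = -4513 - 18496 = -23009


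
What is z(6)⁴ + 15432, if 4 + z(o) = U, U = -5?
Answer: 21993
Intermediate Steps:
z(o) = -9 (z(o) = -4 - 5 = -9)
z(6)⁴ + 15432 = (-9)⁴ + 15432 = 6561 + 15432 = 21993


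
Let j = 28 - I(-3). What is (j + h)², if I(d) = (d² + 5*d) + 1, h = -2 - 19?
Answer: 144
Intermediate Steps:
h = -21
I(d) = 1 + d² + 5*d
j = 33 (j = 28 - (1 + (-3)² + 5*(-3)) = 28 - (1 + 9 - 15) = 28 - 1*(-5) = 28 + 5 = 33)
(j + h)² = (33 - 21)² = 12² = 144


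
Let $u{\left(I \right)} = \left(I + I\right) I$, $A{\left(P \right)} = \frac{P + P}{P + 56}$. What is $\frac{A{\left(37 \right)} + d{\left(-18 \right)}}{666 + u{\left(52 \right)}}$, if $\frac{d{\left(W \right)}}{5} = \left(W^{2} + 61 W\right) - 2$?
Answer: $- \frac{180383}{282441} \approx -0.63866$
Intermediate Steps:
$A{\left(P \right)} = \frac{2 P}{56 + P}$
$u{\left(I \right)} = 2 I^{2}$ ($u{\left(I \right)} = 2 I I = 2 I^{2}$)
$d{\left(W \right)} = -10 + 5 W^{2} + 305 W$ ($d{\left(W \right)} = 5 \left(\left(W^{2} + 61 W\right) - 2\right) = 5 \left(-2 + W^{2} + 61 W\right) = -10 + 5 W^{2} + 305 W$)
$\frac{A{\left(37 \right)} + d{\left(-18 \right)}}{666 + u{\left(52 \right)}} = \frac{2 \cdot 37 \frac{1}{56 + 37} + \left(-10 + 5 \left(-18\right)^{2} + 305 \left(-18\right)\right)}{666 + 2 \cdot 52^{2}} = \frac{2 \cdot 37 \cdot \frac{1}{93} - 3880}{666 + 2 \cdot 2704} = \frac{2 \cdot 37 \cdot \frac{1}{93} - 3880}{666 + 5408} = \frac{\frac{74}{93} - 3880}{6074} = \left(- \frac{360766}{93}\right) \frac{1}{6074} = - \frac{180383}{282441}$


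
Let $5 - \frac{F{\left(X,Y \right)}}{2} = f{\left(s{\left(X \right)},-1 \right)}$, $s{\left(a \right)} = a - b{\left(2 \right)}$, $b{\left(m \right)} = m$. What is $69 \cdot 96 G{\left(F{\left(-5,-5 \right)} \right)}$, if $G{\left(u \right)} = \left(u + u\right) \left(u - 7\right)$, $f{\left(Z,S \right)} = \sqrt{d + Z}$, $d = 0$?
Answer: $26496 - 344448 i \sqrt{7} \approx 26496.0 - 9.1132 \cdot 10^{5} i$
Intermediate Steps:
$s{\left(a \right)} = -2 + a$ ($s{\left(a \right)} = a - 2 = -2 + a$)
$f{\left(Z,S \right)} = \sqrt{Z}$ ($f{\left(Z,S \right)} = \sqrt{0 + Z} = \sqrt{Z}$)
$F{\left(X,Y \right)} = 10 - 2 \sqrt{-2 + X}$
$G{\left(u \right)} = 2 u \left(-7 + u\right)$
$69 \cdot 96 G{\left(F{\left(-5,-5 \right)} \right)} = 69 \cdot 96 \cdot 2 \left(10 - 2 \sqrt{-2 - 5}\right) \left(-7 + \left(10 - 2 \sqrt{-2 - 5}\right)\right) = 6624 \cdot 2 \left(10 - 2 \sqrt{-7}\right) \left(-7 + \left(10 - 2 \sqrt{-7}\right)\right) = 6624 \cdot 2 \left(10 - 2 i \sqrt{7}\right) \left(-7 + \left(10 - 2 i \sqrt{7}\right)\right) = 6624 \cdot 2 \left(10 - 2 i \sqrt{7}\right) \left(3 - 2 i \sqrt{7}\right) = 6624 \cdot 2 \left(3 - 2 i \sqrt{7}\right) \left(10 - 2 i \sqrt{7}\right) = 13248 \left(3 - 2 i \sqrt{7}\right) \left(10 - 2 i \sqrt{7}\right)$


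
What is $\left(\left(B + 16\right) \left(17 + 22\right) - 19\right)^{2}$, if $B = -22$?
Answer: $64009$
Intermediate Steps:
$\left(\left(B + 16\right) \left(17 + 22\right) - 19\right)^{2} = \left(\left(-22 + 16\right) \left(17 + 22\right) - 19\right)^{2} = \left(\left(-6\right) 39 - 19\right)^{2} = \left(-234 - 19\right)^{2} = \left(-253\right)^{2} = 64009$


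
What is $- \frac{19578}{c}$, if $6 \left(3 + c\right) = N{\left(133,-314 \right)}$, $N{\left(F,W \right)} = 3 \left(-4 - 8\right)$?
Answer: $\frac{6526}{3} \approx 2175.3$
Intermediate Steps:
$N{\left(F,W \right)} = -36$ ($N{\left(F,W \right)} = 3 \left(-12\right) = -36$)
$c = -9$ ($c = -3 + \frac{1}{6} \left(-36\right) = -3 - 6 = -9$)
$- \frac{19578}{c} = - \frac{19578}{-9} = \left(-19578\right) \left(- \frac{1}{9}\right) = \frac{6526}{3}$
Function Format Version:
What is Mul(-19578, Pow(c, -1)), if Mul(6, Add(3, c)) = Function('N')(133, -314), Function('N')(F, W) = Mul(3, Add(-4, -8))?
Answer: Rational(6526, 3) ≈ 2175.3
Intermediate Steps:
Function('N')(F, W) = -36 (Function('N')(F, W) = Mul(3, -12) = -36)
c = -9 (c = Add(-3, Mul(Rational(1, 6), -36)) = Add(-3, -6) = -9)
Mul(-19578, Pow(c, -1)) = Mul(-19578, Pow(-9, -1)) = Mul(-19578, Rational(-1, 9)) = Rational(6526, 3)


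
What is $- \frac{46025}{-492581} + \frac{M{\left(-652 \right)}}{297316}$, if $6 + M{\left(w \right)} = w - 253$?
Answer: $\frac{13235227609}{146452212596} \approx 0.090372$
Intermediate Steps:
$M{\left(w \right)} = -259 + w$ ($M{\left(w \right)} = -6 + \left(w - 253\right) = -6 + \left(-253 + w\right) = -259 + w$)
$- \frac{46025}{-492581} + \frac{M{\left(-652 \right)}}{297316} = - \frac{46025}{-492581} + \frac{-259 - 652}{297316} = \left(-46025\right) \left(- \frac{1}{492581}\right) - \frac{911}{297316} = \frac{46025}{492581} - \frac{911}{297316} = \frac{13235227609}{146452212596}$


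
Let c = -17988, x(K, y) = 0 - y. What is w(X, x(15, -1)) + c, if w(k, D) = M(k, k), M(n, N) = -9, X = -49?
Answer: -17997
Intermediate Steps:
x(K, y) = -y
w(k, D) = -9
w(X, x(15, -1)) + c = -9 - 17988 = -17997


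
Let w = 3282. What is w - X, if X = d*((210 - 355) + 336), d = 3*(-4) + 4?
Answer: 4810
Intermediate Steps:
d = -8 (d = -12 + 4 = -8)
X = -1528 (X = -8*((210 - 355) + 336) = -8*(-145 + 336) = -8*191 = -1528)
w - X = 3282 - 1*(-1528) = 3282 + 1528 = 4810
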